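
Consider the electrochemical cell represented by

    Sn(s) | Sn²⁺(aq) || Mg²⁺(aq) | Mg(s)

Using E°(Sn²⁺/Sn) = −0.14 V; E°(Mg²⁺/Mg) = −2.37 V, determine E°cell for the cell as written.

By convention the left-hand electrode in cell notation is the anode (oxidation) and the right-hand electrode is the cathode (reduction).
E°cell = E°(right) − E°(left) = −2.37 − (−0.14) = −2.23 V.
The negative sign shows that, as written, the cell would require an external voltage to drive the reaction.

−2.23 V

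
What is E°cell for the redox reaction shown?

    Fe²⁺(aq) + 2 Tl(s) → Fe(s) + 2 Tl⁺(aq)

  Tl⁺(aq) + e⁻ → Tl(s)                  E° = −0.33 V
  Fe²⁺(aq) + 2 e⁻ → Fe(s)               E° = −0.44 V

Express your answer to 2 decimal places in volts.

−0.11 V

Fe²⁺(aq) gains electrons, so the Fe²⁺/Fe couple is the cathode; the Tl⁺/Tl couple is the anode.
E°cell = E°(cathode) − E°(anode) = −0.44 − (−0.33) = −0.11 V.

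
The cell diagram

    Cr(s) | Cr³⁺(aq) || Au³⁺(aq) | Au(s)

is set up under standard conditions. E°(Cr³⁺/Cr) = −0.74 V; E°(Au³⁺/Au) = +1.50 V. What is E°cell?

+2.24 V

By convention the left-hand electrode in cell notation is the anode (oxidation) and the right-hand electrode is the cathode (reduction).
E°cell = E°(right) − E°(left) = +1.50 − (−0.74) = +2.24 V.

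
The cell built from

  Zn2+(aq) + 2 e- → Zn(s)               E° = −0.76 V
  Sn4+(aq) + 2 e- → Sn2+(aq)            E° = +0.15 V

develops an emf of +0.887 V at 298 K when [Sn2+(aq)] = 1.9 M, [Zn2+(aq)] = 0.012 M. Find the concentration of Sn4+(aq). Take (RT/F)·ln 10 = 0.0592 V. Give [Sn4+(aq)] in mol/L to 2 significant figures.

0.0038 M

The Sn⁴⁺/Sn²⁺ couple has the larger reduction potential, so it is the cathode: E°cell = +0.15 − (−0.76) = +0.91 V and n = 2.
Since E = E° − (0.0592/n)·log Q, log Q = n(E° − E)/0.0592 = 0.777.
For Sn4+(aq) + Zn(s) → Sn2+(aq) + Zn2+(aq), the reaction quotient is Q = ([Sn2+(aq)]·[Zn2+(aq)]) / [Sn4+(aq)].
Solving for the unknown gives log [Sn4+(aq)] = −2.419, so [Sn4+(aq)] ≈ 0.0038 M.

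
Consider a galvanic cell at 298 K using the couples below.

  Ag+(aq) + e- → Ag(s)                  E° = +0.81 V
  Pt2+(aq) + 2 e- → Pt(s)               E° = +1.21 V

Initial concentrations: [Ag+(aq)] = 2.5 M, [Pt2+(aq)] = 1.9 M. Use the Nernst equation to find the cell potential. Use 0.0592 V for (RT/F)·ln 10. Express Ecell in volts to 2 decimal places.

The Pt²⁺/Pt couple has the more positive E°, so it is the cathode; Ag⁺/Ag is the anode.
The standard potential is +1.21 − (+0.81) = +0.40 V and the balanced reaction transfers n = 2 electrons.
For the overall reaction Pt2+(aq) + 2 Ag(s) → Pt(s) + 2 Ag+(aq), Q = [Ag+(aq)]^2 / [Pt2+(aq)] = 3.29, giving log Q = 0.517.
E = E° − (0.0592/n)·log Q = +0.40 − (0.0592/2)(0.517) = +0.38 V.

+0.38 V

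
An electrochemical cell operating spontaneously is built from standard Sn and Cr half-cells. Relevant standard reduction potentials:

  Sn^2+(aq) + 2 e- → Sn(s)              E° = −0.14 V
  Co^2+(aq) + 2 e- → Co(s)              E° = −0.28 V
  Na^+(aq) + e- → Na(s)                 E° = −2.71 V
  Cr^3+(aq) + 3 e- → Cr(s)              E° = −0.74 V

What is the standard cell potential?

The Sn²⁺/Sn couple has the higher E°, so Sn ion is reduced (cathode) and Cr is oxidized (anode).
E°cell = E°(cathode) − E°(anode) = −0.14 − (−0.74) = +0.60 V.

+0.60 V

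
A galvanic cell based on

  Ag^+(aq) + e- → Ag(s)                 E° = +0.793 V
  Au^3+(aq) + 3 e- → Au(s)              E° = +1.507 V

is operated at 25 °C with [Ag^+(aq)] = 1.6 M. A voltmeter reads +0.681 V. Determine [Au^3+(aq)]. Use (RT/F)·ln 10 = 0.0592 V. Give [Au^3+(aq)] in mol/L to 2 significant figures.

0.087 M

With Au³⁺/Au at the cathode and Ag⁺/Ag at the anode, E°cell = +1.507 − (+0.793) = +0.714 V (n = 3).
From the Nernst equation, log Q = n(E° − E)/0.0592 = 3·(+0.714 − (+0.681))/0.0592 = 1.672.
Balancing electrons gives Au^3+(aq) + 3 Ag(s) → Au(s) + 3 Ag^+(aq); thus Q = [Ag^+(aq)]^3 / [Au^3+(aq)].
Substituting the known concentrations and solving, log [Au^3+(aq)] = −1.060 and [Au^3+(aq)] = 0.087 M.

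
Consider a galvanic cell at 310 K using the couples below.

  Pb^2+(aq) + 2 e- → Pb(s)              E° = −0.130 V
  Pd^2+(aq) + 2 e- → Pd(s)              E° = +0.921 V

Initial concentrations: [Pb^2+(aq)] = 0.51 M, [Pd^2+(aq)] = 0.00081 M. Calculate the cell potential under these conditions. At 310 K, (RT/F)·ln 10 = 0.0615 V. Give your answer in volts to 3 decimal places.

Since E°(Pd²⁺/Pd) > E°(Pb²⁺/Pb), Pd²⁺/Pd serves as the cathode.
The standard potential is +0.921 − (−0.130) = +1.051 V and the balanced reaction transfers n = 2 electrons.
For the overall reaction Pd^2+(aq) + Pb(s) → Pd(s) + Pb^2+(aq), Q = [Pb^2+(aq)] / [Pd^2+(aq)] = 630, giving log Q = 2.799.
Applying E = E° − (RT ln10/nF)·log Q gives +1.051 − (0.0615/2)(2.799) = +0.965 V.

+0.965 V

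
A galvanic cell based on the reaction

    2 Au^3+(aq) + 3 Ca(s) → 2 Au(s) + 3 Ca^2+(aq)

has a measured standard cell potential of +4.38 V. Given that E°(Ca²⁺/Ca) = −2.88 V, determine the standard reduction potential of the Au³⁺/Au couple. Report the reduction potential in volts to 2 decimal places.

In the reaction as written the Au³⁺/Au couple is reduced (cathode) and Ca²⁺/Ca is oxidized (anode), so E°cell = E°(Au³⁺/Au) − E°(Ca²⁺/Ca).
E°(Au³⁺/Au) = E°cell + E°(anode) = +4.38 + (−2.88) = +1.50 V.

+1.50 V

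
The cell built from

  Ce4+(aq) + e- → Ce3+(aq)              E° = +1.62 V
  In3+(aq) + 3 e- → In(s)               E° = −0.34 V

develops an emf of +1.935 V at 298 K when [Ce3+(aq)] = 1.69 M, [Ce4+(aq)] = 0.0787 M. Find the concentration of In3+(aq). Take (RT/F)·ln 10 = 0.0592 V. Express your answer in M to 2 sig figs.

0.0019 M

With Ce⁴⁺/Ce³⁺ at the cathode and In³⁺/In at the anode, E°cell = +1.62 − (−0.34) = +1.96 V (n = 3).
Since E = E° − (0.0592/n)·log Q, log Q = n(E° − E)/0.0592 = 1.267.
Balancing electrons gives 3 Ce4+(aq) + In(s) → 3 Ce3+(aq) + In3+(aq); thus Q = ([Ce3+(aq)]^3·[In3+(aq)]) / [Ce4+(aq)]^3.
Isolating [In3+(aq)] in Q = 10^{1.267} yields log [In3+(aq)] = −2.729, i.e. 0.0019 M.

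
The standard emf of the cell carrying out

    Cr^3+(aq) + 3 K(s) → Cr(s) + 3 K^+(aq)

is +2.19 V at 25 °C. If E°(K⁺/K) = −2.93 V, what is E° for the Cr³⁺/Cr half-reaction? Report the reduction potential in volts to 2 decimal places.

−0.74 V

In the reaction as written the Cr³⁺/Cr couple is reduced (cathode) and K⁺/K is oxidized (anode), so E°cell = E°(Cr³⁺/Cr) − E°(K⁺/K).
E°(Cr³⁺/Cr) = E°cell + E°(anode) = +2.19 + (−2.93) = −0.74 V.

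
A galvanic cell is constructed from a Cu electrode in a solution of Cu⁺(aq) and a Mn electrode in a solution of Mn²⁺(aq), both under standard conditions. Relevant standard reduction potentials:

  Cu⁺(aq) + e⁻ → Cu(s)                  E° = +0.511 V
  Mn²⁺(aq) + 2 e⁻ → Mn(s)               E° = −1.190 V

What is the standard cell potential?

Of the two couples in this cell, the one with the more positive reduction potential is reduced at the cathode: here that is Cu⁺/Cu (+0.511 V); Mn²⁺/Mn (−1.190 V) is the anode.
E°cell = E°(cathode) − E°(anode) = +0.511 − (−1.190) = +1.701 V.

+1.701 V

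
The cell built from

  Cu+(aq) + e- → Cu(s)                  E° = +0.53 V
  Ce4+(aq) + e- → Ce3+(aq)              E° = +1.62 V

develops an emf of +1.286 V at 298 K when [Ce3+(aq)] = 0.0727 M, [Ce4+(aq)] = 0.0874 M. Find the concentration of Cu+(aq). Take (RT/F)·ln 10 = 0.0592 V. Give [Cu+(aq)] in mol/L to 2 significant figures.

The Ce⁴⁺/Ce³⁺ couple has the larger reduction potential, so it is the cathode: E°cell = +1.62 − (+0.53) = +1.09 V and n = 1.
Since E = E° − (0.0592/n)·log Q, log Q = n(E° − E)/0.0592 = −3.311.
For Ce4+(aq) + Cu(s) → Ce3+(aq) + Cu+(aq), the reaction quotient is Q = ([Ce3+(aq)]·[Cu+(aq)]) / [Ce4+(aq)].
Solving for the unknown gives log [Cu+(aq)] = −3.231, so [Cu+(aq)] ≈ 0.00059 M.

0.00059 M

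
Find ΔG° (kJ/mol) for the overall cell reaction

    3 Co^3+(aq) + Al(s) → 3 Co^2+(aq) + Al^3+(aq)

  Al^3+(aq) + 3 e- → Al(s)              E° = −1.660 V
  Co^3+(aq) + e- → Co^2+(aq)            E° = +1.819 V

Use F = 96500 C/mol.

In the reaction as written Co^3+(aq) is reduced, so the Co³⁺/Co²⁺ couple is the cathode and Al³⁺/Al is the anode.
E°cell = +1.819 − (−1.660) = +3.479 V; balancing electrons gives n = 3.
ΔG° = −nFE°cell = −(3)(96500)(+3.479) J/mol = −1007 kJ/mol.

−1007 kJ/mol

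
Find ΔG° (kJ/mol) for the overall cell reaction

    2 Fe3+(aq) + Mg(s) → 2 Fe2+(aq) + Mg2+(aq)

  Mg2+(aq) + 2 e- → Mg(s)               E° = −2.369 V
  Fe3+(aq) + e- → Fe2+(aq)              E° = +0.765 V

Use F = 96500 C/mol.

−605 kJ/mol

In the reaction as written Fe3+(aq) is reduced, so the Fe³⁺/Fe²⁺ couple is the cathode and Mg²⁺/Mg is the anode.
E°cell = +0.765 − (−2.369) = +3.134 V; balancing electrons gives n = 2.
ΔG° = −nFE°cell = −(2)(96500)(+3.134) J/mol = −605 kJ/mol.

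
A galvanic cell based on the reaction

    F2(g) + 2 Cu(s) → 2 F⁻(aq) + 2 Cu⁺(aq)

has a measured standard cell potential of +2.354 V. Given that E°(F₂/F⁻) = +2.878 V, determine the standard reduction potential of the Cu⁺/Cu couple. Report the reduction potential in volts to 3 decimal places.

+0.524 V

In the reaction as written the F₂/F⁻ couple is reduced (cathode) and Cu⁺/Cu is oxidized (anode), so E°cell = E°(F₂/F⁻) − E°(Cu⁺/Cu).
E°(Cu⁺/Cu) = E°(cathode) − E°cell = +2.878 − (+2.354) = +0.524 V.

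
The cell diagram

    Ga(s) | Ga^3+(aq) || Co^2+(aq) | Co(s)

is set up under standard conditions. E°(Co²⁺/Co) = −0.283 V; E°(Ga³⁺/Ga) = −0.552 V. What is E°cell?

+0.269 V

By convention the left-hand electrode in cell notation is the anode (oxidation) and the right-hand electrode is the cathode (reduction).
E°cell = E°(right) − E°(left) = −0.283 − (−0.552) = +0.269 V.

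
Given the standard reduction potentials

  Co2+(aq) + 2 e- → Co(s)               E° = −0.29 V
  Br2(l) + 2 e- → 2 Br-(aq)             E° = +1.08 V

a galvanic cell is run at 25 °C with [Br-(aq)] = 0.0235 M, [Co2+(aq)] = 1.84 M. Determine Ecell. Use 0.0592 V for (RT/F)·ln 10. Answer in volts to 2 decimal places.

The Br₂/Br⁻ couple has the more positive E°, so it is the cathode; Co²⁺/Co is the anode.
E°cell = +1.08 − (−0.29) = +1.37 V, with n = 2 electrons transferred.
Balancing gives Br2(l) + Co(s) → 2 Br-(aq) + Co2+(aq); hence Q = [Br-(aq)]^2·[Co2+(aq)] = 0.00102 (log Q = −2.993).
Applying E = E° − (RT ln10/nF)·log Q gives +1.37 − (0.0592/2)(−2.993) = +1.46 V.

+1.46 V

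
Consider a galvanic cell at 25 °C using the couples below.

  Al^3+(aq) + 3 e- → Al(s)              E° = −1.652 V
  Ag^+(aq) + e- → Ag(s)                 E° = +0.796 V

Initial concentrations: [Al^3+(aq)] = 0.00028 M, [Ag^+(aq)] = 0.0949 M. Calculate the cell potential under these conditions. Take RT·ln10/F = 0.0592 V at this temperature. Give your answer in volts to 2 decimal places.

Ag⁺/Ag is reduced (cathode, E° = +0.796 V) and Al³⁺/Al is oxidized (anode).
E°cell = E°cat − E°an = +0.796 − (−1.652) = +2.448 V; n = 3.
The balanced reaction is 3 Ag^+(aq) + Al(s) → 3 Ag(s) + Al^3+(aq), so Q = [Al^3+(aq)] / [Ag^+(aq)]^3 = 0.328 and log Q = −0.485.
By the Nernst equation, E = +2.448 − (0.0592/3)·(−0.485) = +2.46 V.

+2.46 V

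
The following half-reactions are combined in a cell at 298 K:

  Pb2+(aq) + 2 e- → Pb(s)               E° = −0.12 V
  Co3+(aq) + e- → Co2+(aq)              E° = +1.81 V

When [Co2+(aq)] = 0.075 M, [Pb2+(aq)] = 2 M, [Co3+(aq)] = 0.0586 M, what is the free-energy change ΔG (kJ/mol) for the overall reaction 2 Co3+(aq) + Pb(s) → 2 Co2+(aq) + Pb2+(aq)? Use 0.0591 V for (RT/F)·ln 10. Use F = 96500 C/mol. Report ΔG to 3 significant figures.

−370 kJ/mol

E°cell = +1.81 − (−0.12) = +1.93 V; the balanced reaction transfers n = 2 electrons.
The reaction quotient is ([Co2+(aq)]^2·[Pb2+(aq)]) / [Co3+(aq)]^2 = 3.28; by Nernst, E = +1.93 − (0.0591/2)(0.515) = +1.9148 V.
Finally ΔG = −nFE = −(2)(96500 C/mol)(+1.9148 V) = −370 kJ/mol.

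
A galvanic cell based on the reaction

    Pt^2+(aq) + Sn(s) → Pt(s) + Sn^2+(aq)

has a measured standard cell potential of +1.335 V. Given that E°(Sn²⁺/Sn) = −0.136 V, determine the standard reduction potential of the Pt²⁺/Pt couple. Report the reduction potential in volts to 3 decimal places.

+1.199 V

In the reaction as written the Pt²⁺/Pt couple is reduced (cathode) and Sn²⁺/Sn is oxidized (anode), so E°cell = E°(Pt²⁺/Pt) − E°(Sn²⁺/Sn).
E°(Pt²⁺/Pt) = E°cell + E°(anode) = +1.335 + (−0.136) = +1.199 V.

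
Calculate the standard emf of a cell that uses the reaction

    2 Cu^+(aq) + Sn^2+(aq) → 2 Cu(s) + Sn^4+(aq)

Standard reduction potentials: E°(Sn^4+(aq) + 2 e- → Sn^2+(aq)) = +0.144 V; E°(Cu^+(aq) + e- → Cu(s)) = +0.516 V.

+0.372 V

In the reaction as written, Cu^+(aq) is reduced (cathode) and Sn^4+(aq) is produced by oxidation at the anode.
E°cell = E°(cathode) − E°(anode) = +0.516 − (+0.144) = +0.372 V.
The positive value indicates the reaction is spontaneous as written.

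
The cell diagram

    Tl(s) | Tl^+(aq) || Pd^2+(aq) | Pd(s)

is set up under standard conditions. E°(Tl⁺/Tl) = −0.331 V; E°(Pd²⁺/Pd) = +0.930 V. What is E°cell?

+1.261 V

By convention the left-hand electrode in cell notation is the anode (oxidation) and the right-hand electrode is the cathode (reduction).
E°cell = E°(right) − E°(left) = +0.930 − (−0.331) = +1.261 V.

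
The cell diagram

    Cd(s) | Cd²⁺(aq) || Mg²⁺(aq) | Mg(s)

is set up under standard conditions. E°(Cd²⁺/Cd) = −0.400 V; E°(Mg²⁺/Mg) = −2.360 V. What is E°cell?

−1.960 V

By convention the left-hand electrode in cell notation is the anode (oxidation) and the right-hand electrode is the cathode (reduction).
E°cell = E°(right) − E°(left) = −2.360 − (−0.400) = −1.960 V.
The negative sign shows that, as written, the cell would require an external voltage to drive the reaction.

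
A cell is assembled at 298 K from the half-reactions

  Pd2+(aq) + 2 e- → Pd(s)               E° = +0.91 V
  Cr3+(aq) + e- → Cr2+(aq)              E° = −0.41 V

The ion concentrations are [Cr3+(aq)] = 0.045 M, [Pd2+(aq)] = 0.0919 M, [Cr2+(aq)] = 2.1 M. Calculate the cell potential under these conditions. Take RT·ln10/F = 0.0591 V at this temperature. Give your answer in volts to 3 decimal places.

+1.388 V

Pd²⁺/Pd is reduced (cathode, E° = +0.91 V) and Cr³⁺/Cr²⁺ is oxidized (anode).
E°cell = E°cat − E°an = +0.91 − (−0.41) = +1.32 V; n = 2.
For the overall reaction Pd2+(aq) + 2 Cr2+(aq) → Pd(s) + 2 Cr3+(aq), Q = [Cr3+(aq)]^2 / ([Pd2+(aq)]·[Cr2+(aq)]^2) = 0.005, giving log Q = −2.301.
E = E° − (0.0591/n)·log Q = +1.32 − (0.0591/2)(−2.301) = +1.388 V.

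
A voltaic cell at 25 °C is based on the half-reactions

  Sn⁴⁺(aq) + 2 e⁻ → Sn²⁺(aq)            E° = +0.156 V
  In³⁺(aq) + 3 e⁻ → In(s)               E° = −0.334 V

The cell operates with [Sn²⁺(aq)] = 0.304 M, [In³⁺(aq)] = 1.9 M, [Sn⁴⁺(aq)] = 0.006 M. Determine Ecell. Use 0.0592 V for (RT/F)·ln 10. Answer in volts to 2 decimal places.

Sn⁴⁺/Sn²⁺ is reduced (cathode, E° = +0.156 V) and In³⁺/In is oxidized (anode).
The standard potential is +0.156 − (−0.334) = +0.490 V and the balanced reaction transfers n = 6 electrons.
Balancing gives 3 Sn⁴⁺(aq) + 2 In(s) → 3 Sn²⁺(aq) + 2 In³⁺(aq); hence Q = ([Sn²⁺(aq)]^3·[In³⁺(aq)]^2) / [Sn⁴⁺(aq)]^3 = 4.7×10^5 (log Q = 5.672).
By the Nernst equation, E = +0.490 − (0.0592/6)·(5.672) = +0.43 V.

+0.43 V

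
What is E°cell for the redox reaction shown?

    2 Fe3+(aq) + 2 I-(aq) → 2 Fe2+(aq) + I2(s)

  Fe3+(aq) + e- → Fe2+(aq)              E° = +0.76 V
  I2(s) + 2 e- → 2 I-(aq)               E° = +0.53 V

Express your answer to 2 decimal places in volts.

In the reaction as written, Fe3+(aq) is reduced (cathode) and I2(s) is produced by oxidation at the anode.
E°cell = E°(cathode) − E°(anode) = +0.76 − (+0.53) = +0.23 V.
The positive value indicates the reaction is spontaneous as written.

+0.23 V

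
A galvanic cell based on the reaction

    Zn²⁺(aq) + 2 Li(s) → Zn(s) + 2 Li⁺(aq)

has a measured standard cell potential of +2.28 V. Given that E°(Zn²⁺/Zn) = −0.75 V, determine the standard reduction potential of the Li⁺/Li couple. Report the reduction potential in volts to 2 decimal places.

In the reaction as written the Zn²⁺/Zn couple is reduced (cathode) and Li⁺/Li is oxidized (anode), so E°cell = E°(Zn²⁺/Zn) − E°(Li⁺/Li).
E°(Li⁺/Li) = E°(cathode) − E°cell = −0.75 − (+2.28) = −3.03 V.

−3.03 V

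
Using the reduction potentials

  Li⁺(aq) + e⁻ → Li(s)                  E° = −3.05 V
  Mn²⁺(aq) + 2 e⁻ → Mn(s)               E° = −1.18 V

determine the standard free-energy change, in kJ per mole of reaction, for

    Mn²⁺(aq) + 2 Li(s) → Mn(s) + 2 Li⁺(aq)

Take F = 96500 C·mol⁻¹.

In the reaction as written Mn²⁺(aq) is reduced, so the Mn²⁺/Mn couple is the cathode and Li⁺/Li is the anode.
E°cell = −1.18 − (−3.05) = +1.87 V; balancing electrons gives n = 2.
ΔG° = −nFE°cell = −(2)(96500)(+1.87) J/mol = −361 kJ/mol.

−361 kJ/mol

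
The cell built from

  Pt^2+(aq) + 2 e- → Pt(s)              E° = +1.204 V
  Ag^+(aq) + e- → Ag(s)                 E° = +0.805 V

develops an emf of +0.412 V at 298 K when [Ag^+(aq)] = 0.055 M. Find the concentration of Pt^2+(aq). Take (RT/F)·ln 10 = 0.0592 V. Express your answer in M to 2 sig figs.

0.0083 M

The Pt²⁺/Pt couple has the larger reduction potential, so it is the cathode: E°cell = +1.204 − (+0.805) = +0.399 V and n = 2.
Since E = E° − (0.0592/n)·log Q, log Q = n(E° − E)/0.0592 = −0.439.
The balanced reaction is Pt^2+(aq) + 2 Ag(s) → Pt(s) + 2 Ag^+(aq), so Q = [Ag^+(aq)]^2 / [Pt^2+(aq)].
Solving for the unknown gives log [Pt^2+(aq)] = −2.080, so [Pt^2+(aq)] ≈ 0.0083 M.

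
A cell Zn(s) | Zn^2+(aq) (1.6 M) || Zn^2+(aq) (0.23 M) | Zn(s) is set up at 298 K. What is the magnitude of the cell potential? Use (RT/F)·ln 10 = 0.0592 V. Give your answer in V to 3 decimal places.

For a concentration cell E°cell = 0, since both electrodes use the same couple.
The compartment with the higher Zn^2+(aq) concentration (1.6 M) acts as the cathode; ions are reduced there and produced at the dilute (0.23 M) anode.
With n = 2, Ecell = −(0.0592/2)·log([dilute]/[conc]) = −(0.0592/2)·log(0.23/1.6) = +0.025 V.

0.025 V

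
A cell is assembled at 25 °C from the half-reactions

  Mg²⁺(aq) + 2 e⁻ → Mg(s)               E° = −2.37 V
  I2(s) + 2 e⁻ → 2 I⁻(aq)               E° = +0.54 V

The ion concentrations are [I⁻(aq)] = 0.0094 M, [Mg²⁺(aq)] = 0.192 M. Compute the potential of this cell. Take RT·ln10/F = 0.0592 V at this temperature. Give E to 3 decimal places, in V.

The I₂/I⁻ couple has the more positive E°, so it is the cathode; Mg²⁺/Mg is the anode.
E°cell = E°cat − E°an = +0.54 − (−2.37) = +2.91 V; n = 2.
The balanced reaction is I2(s) + Mg(s) → 2 I⁻(aq) + Mg²⁺(aq), so Q = [I⁻(aq)]^2·[Mg²⁺(aq)] = 1.7×10^−5 and log Q = −4.770.
E = E° − (0.0592/n)·log Q = +2.91 − (0.0592/2)(−4.770) = +3.051 V.

+3.051 V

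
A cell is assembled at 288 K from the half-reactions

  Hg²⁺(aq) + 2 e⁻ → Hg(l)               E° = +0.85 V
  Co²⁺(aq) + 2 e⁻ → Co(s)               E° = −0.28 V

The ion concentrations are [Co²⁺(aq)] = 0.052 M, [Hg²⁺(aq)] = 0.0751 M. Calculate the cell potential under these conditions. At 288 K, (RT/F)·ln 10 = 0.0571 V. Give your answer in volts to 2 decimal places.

Since E°(Hg²⁺/Hg) > E°(Co²⁺/Co), Hg²⁺/Hg serves as the cathode.
E°cell = E°cat − E°an = +0.85 − (−0.28) = +1.13 V; n = 2.
Balancing gives Hg²⁺(aq) + Co(s) → Hg(l) + Co²⁺(aq); hence Q = [Co²⁺(aq)] / [Hg²⁺(aq)] = 0.692 (log Q = −0.160).
Applying E = E° − (RT ln10/nF)·log Q gives +1.13 − (0.0571/2)(−0.160) = +1.13 V.

+1.13 V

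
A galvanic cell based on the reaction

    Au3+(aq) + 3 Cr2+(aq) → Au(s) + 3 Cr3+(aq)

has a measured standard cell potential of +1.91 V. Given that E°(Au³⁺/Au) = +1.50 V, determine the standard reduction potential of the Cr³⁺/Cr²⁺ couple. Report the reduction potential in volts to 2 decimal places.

In the reaction as written the Au³⁺/Au couple is reduced (cathode) and Cr³⁺/Cr²⁺ is oxidized (anode), so E°cell = E°(Au³⁺/Au) − E°(Cr³⁺/Cr²⁺).
E°(Cr³⁺/Cr²⁺) = E°(cathode) − E°cell = +1.50 − (+1.91) = −0.41 V.

−0.41 V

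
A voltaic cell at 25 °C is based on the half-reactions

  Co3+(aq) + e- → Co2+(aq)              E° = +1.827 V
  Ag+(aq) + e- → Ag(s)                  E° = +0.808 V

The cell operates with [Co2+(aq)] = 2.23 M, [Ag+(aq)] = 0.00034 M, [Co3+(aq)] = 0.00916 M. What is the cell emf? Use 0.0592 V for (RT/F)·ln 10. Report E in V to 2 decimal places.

Since E°(Co³⁺/Co²⁺) > E°(Ag⁺/Ag), Co³⁺/Co²⁺ serves as the cathode.
E°cell = E°cat − E°an = +1.827 − (+0.808) = +1.019 V; n = 1.
The balanced reaction is Co3+(aq) + Ag(s) → Co2+(aq) + Ag+(aq), so Q = ([Co2+(aq)]·[Ag+(aq)]) / [Co3+(aq)] = 0.0828 and log Q = −1.082.
E = E° − (0.0592/n)·log Q = +1.019 − (0.0592/1)(−1.082) = +1.08 V.

+1.08 V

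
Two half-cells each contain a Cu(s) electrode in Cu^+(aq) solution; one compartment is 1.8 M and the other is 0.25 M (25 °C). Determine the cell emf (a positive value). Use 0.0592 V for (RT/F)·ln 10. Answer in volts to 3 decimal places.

For a concentration cell E°cell = 0, since both electrodes use the same couple.
The compartment with the higher Cu^+(aq) concentration (1.8 M) acts as the cathode; ions are reduced there and produced at the dilute (0.25 M) anode.
With n = 1, Ecell = −(0.0592/1)·log([dilute]/[conc]) = −(0.0592/1)·log(0.25/1.8) = +0.051 V.

0.051 V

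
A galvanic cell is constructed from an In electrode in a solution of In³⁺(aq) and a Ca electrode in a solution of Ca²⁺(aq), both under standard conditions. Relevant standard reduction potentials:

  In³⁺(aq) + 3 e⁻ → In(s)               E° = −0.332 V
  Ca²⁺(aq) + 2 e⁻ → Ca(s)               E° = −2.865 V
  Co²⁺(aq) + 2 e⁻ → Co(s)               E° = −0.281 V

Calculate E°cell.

Of the two couples in this cell, the one with the more positive reduction potential is reduced at the cathode: here that is In³⁺/In (−0.332 V); Ca²⁺/Ca (−2.865 V) is the anode.
E°cell = E°(cathode) − E°(anode) = −0.332 − (−2.865) = +2.533 V.

+2.533 V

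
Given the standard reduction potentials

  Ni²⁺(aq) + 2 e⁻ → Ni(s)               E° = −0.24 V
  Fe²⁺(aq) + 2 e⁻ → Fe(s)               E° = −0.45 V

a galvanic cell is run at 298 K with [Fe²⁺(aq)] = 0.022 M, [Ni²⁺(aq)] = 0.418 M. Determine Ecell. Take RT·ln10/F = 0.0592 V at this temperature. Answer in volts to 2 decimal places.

+0.25 V

Ni²⁺/Ni is reduced (cathode, E° = −0.24 V) and Fe²⁺/Fe is oxidized (anode).
The standard potential is −0.24 − (−0.45) = +0.21 V and the balanced reaction transfers n = 2 electrons.
Balancing gives Ni²⁺(aq) + Fe(s) → Ni(s) + Fe²⁺(aq); hence Q = [Fe²⁺(aq)] / [Ni²⁺(aq)] = 0.0526 (log Q = −1.279).
E = E° − (0.0592/n)·log Q = +0.21 − (0.0592/2)(−1.279) = +0.25 V.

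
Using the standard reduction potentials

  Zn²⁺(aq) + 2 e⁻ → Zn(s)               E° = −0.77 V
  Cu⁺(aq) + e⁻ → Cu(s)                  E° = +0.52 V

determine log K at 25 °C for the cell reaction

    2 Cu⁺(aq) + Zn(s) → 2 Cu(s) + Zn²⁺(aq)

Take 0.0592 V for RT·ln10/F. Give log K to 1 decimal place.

The Cu⁺/Cu couple is reduced (cathode); E°cell = +0.52 − (−0.77) = +1.29 V with n = 2.
At equilibrium E = 0, so log K = nE°cell / 0.0592 = (2)(+1.29) / 0.0592 = 43.6.

log K = 43.6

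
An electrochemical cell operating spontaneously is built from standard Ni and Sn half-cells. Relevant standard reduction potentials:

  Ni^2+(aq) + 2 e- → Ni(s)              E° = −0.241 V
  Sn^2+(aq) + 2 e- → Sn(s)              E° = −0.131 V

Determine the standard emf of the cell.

Of the two couples in this cell, the one with the more positive reduction potential is reduced at the cathode: here that is Sn²⁺/Sn (−0.131 V); Ni²⁺/Ni (−0.241 V) is the anode.
E°cell = E°(cathode) − E°(anode) = −0.131 − (−0.241) = +0.110 V.

+0.110 V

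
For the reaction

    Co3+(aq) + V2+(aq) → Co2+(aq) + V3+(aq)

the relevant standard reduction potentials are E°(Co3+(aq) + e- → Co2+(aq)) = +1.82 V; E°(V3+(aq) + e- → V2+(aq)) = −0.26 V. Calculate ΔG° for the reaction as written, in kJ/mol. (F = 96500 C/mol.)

In the reaction as written Co3+(aq) is reduced, so the Co³⁺/Co²⁺ couple is the cathode and V³⁺/V²⁺ is the anode.
E°cell = +1.82 − (−0.26) = +2.08 V; balancing electrons gives n = 1.
ΔG° = −nFE°cell = −(1)(96500)(+2.08) J/mol = −201 kJ/mol.

−201 kJ/mol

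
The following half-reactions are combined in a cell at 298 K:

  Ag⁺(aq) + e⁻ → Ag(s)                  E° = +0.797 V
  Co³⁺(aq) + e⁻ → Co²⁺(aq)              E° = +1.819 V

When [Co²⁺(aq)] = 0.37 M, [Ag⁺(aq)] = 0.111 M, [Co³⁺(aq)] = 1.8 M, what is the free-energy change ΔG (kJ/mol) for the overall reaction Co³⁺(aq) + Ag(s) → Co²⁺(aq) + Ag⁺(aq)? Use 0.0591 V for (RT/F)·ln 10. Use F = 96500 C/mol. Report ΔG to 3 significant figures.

−108 kJ/mol

E°cell = +1.819 − (+0.797) = +1.022 V; the balanced reaction transfers n = 1 electron.
Here Q = ([Co²⁺(aq)]·[Ag⁺(aq)]) / [Co³⁺(aq)] = 0.0228 (log Q = −1.642), giving E = +1.022 − (0.0591/1)·(−1.642) = +1.1190 V.
Then ΔG = −nFE = −1 × 96500 × +1.1190 J/mol = −108 kJ/mol.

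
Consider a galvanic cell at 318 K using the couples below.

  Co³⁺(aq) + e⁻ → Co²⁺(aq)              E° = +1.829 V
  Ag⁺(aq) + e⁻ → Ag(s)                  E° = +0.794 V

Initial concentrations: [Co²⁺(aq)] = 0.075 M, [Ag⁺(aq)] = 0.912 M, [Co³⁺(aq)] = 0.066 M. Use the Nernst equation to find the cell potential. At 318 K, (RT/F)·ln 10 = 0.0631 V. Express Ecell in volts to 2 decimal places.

Co³⁺/Co²⁺ is reduced (cathode, E° = +1.829 V) and Ag⁺/Ag is oxidized (anode).
E°cell = E°cat − E°an = +1.829 − (+0.794) = +1.035 V; n = 1.
For the overall reaction Co³⁺(aq) + Ag(s) → Co²⁺(aq) + Ag⁺(aq), Q = ([Co²⁺(aq)]·[Ag⁺(aq)]) / [Co³⁺(aq)] = 1.04, giving log Q = 0.016.
E = E° − (0.0631/n)·log Q = +1.035 − (0.0631/1)(0.016) = +1.03 V.

+1.03 V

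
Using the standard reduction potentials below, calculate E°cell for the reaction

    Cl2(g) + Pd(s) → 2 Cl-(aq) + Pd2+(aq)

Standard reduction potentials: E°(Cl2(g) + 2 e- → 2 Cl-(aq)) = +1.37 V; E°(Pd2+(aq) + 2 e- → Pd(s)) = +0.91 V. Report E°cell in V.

+0.46 V

Cl2(g) gains electrons, so the Cl₂/Cl⁻ couple is the cathode; the Pd²⁺/Pd couple is the anode.
E°cell = E°(cathode) − E°(anode) = +1.37 − (+0.91) = +0.46 V.
The positive value indicates the reaction is spontaneous as written.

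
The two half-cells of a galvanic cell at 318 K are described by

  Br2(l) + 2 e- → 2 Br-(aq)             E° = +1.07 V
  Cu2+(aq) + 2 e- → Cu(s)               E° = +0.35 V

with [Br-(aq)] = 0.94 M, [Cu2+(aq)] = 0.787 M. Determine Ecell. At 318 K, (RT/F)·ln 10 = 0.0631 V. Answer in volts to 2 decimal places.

+0.72 V

Since E°(Br₂/Br⁻) > E°(Cu²⁺/Cu), Br₂/Br⁻ serves as the cathode.
E°cell = E°cat − E°an = +1.07 − (+0.35) = +0.72 V; n = 2.
Balancing gives Br2(l) + Cu(s) → 2 Br-(aq) + Cu2+(aq); hence Q = [Br-(aq)]^2·[Cu2+(aq)] = 0.695 (log Q = −0.158).
By the Nernst equation, E = +0.72 − (0.0631/2)·(−0.158) = +0.72 V.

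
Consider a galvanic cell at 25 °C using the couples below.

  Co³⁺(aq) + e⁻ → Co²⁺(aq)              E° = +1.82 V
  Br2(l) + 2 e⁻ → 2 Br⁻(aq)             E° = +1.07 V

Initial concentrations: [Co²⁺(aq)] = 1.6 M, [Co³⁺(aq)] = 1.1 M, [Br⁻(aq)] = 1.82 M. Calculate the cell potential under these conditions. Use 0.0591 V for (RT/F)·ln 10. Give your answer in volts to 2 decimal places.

Co³⁺/Co²⁺ is reduced (cathode, E° = +1.82 V) and Br₂/Br⁻ is oxidized (anode).
E°cell = E°cat − E°an = +1.82 − (+1.07) = +0.75 V; n = 2.
Balancing gives 2 Co³⁺(aq) + 2 Br⁻(aq) → 2 Co²⁺(aq) + Br2(l); hence Q = [Co²⁺(aq)]^2 / ([Co³⁺(aq)]^2·[Br⁻(aq)]^2) = 0.639 (log Q = −0.195).
E = E° − (0.0591/n)·log Q = +0.75 − (0.0591/2)(−0.195) = +0.76 V.

+0.76 V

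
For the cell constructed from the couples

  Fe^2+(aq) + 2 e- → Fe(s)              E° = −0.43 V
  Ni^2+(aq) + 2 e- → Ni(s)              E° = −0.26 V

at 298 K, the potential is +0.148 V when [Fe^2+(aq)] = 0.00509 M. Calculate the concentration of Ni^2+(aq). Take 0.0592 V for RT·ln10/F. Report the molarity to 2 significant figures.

0.00092 M

With Ni²⁺/Ni at the cathode and Fe²⁺/Fe at the anode, E°cell = −0.26 − (−0.43) = +0.17 V (n = 2).
Since E = E° − (0.0592/n)·log Q, log Q = n(E° − E)/0.0592 = 0.743.
For Ni^2+(aq) + Fe(s) → Ni(s) + Fe^2+(aq), the reaction quotient is Q = [Fe^2+(aq)] / [Ni^2+(aq)].
Isolating [Ni^2+(aq)] in Q = 10^{0.743} yields log [Ni^2+(aq)] = −3.036, i.e. 0.00092 M.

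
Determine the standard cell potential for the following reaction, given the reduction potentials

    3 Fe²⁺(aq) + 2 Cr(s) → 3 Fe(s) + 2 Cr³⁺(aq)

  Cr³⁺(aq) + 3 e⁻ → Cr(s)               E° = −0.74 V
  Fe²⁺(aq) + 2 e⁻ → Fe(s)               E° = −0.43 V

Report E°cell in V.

In the reaction as written, Fe²⁺(aq) is reduced (cathode) and Cr³⁺(aq) is produced by oxidation at the anode.
E°cell = E°(cathode) − E°(anode) = −0.43 − (−0.74) = +0.31 V.

+0.31 V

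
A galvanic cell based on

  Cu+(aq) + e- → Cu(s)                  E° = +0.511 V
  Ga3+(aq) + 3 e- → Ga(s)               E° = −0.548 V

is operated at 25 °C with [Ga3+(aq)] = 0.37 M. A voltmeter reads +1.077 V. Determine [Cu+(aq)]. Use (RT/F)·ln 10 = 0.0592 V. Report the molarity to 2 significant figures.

Cu⁺/Cu is the cathode (higher E°); E°cell = +0.511 − (−0.548) = +1.059 V with n = 3.
Since E = E° − (0.0592/n)·log Q, log Q = n(E° − E)/0.0592 = −0.912.
Balancing electrons gives 3 Cu+(aq) + Ga(s) → 3 Cu(s) + Ga3+(aq); thus Q = [Ga3+(aq)] / [Cu+(aq)]^3.
Solving for the unknown gives log [Cu+(aq)] = 0.160, so [Cu+(aq)] ≈ 1.4 M.

1.4 M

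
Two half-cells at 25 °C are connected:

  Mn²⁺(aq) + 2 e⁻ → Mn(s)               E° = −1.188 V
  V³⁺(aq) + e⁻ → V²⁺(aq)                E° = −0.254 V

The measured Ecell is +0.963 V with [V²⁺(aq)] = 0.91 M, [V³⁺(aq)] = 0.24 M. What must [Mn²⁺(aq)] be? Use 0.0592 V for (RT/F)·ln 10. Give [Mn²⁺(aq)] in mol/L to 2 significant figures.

0.0073 M

With V³⁺/V²⁺ at the cathode and Mn²⁺/Mn at the anode, E°cell = −0.254 − (−1.188) = +0.934 V (n = 2).
Rearranging E = E° − (0.0592/n)·log Q gives log Q = 2(+0.934 − (+0.963))/0.0592 = −0.980.
The balanced reaction is 2 V³⁺(aq) + Mn(s) → 2 V²⁺(aq) + Mn²⁺(aq), so Q = ([V²⁺(aq)]^2·[Mn²⁺(aq)]) / [V³⁺(aq)]^2.
Substituting the known concentrations and solving, log [Mn²⁺(aq)] = −2.138 and [Mn²⁺(aq)] = 0.0073 M.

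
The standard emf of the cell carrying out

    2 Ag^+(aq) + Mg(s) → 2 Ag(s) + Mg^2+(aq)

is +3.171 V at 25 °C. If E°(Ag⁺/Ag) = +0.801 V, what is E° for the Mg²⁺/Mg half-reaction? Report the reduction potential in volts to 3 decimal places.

In the reaction as written the Ag⁺/Ag couple is reduced (cathode) and Mg²⁺/Mg is oxidized (anode), so E°cell = E°(Ag⁺/Ag) − E°(Mg²⁺/Mg).
E°(Mg²⁺/Mg) = E°(cathode) − E°cell = +0.801 − (+3.171) = −2.370 V.

−2.370 V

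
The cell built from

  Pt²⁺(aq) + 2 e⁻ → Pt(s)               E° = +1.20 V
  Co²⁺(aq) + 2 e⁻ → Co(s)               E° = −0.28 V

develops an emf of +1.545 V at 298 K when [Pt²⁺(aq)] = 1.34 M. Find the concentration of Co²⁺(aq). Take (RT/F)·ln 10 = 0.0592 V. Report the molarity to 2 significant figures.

0.0085 M

With Pt²⁺/Pt at the cathode and Co²⁺/Co at the anode, E°cell = +1.20 − (−0.28) = +1.48 V (n = 2).
Rearranging E = E° − (0.0592/n)·log Q gives log Q = 2(+1.48 − (+1.545))/0.0592 = −2.196.
The balanced reaction is Pt²⁺(aq) + Co(s) → Pt(s) + Co²⁺(aq), so Q = [Co²⁺(aq)] / [Pt²⁺(aq)].
Substituting the known concentrations and solving, log [Co²⁺(aq)] = −2.069 and [Co²⁺(aq)] = 0.0085 M.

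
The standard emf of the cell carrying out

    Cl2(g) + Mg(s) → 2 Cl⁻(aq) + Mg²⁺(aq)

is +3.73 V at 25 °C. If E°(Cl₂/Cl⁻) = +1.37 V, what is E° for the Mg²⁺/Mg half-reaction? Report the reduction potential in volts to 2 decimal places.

−2.36 V

In the reaction as written the Cl₂/Cl⁻ couple is reduced (cathode) and Mg²⁺/Mg is oxidized (anode), so E°cell = E°(Cl₂/Cl⁻) − E°(Mg²⁺/Mg).
E°(Mg²⁺/Mg) = E°(cathode) − E°cell = +1.37 − (+3.73) = −2.36 V.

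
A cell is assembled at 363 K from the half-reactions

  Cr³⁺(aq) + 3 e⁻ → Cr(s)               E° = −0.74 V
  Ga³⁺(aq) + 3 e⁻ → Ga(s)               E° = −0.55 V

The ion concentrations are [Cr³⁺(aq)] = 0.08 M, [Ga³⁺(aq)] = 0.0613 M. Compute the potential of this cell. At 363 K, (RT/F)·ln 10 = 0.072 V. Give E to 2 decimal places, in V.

+0.19 V

The Ga³⁺/Ga couple has the more positive E°, so it is the cathode; Cr³⁺/Cr is the anode.
E°cell = −0.55 − (−0.74) = +0.19 V, with n = 3 electrons transferred.
Balancing gives Ga³⁺(aq) + Cr(s) → Ga(s) + Cr³⁺(aq); hence Q = [Cr³⁺(aq)] / [Ga³⁺(aq)] = 1.31 (log Q = 0.116).
E = E° − (0.072/n)·log Q = +0.19 − (0.072/3)(0.116) = +0.19 V.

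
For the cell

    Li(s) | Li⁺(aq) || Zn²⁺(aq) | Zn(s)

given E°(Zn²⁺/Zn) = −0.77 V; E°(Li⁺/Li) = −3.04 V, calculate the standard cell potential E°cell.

By convention the left-hand electrode in cell notation is the anode (oxidation) and the right-hand electrode is the cathode (reduction).
E°cell = E°(right) − E°(left) = −0.77 − (−3.04) = +2.27 V.

+2.27 V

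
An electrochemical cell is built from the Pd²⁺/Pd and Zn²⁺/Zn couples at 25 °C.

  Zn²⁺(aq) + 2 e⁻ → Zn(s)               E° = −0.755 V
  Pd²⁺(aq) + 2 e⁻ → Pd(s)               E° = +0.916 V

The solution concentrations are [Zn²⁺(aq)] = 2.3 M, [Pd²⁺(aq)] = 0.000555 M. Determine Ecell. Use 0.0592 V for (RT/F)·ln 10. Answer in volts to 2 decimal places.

The Pd²⁺/Pd couple has the more positive E°, so it is the cathode; Zn²⁺/Zn is the anode.
E°cell = E°cat − E°an = +0.916 − (−0.755) = +1.671 V; n = 2.
The balanced reaction is Pd²⁺(aq) + Zn(s) → Pd(s) + Zn²⁺(aq), so Q = [Zn²⁺(aq)] / [Pd²⁺(aq)] = 4.14×10^3 and log Q = 3.617.
By the Nernst equation, E = +1.671 − (0.0592/2)·(3.617) = +1.56 V.

+1.56 V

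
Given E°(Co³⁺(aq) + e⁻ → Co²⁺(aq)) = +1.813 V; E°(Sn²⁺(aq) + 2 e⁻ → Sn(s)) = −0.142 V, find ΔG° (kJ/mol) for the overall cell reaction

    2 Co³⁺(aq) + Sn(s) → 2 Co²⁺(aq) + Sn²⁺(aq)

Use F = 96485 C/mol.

−377 kJ/mol

In the reaction as written Co³⁺(aq) is reduced, so the Co³⁺/Co²⁺ couple is the cathode and Sn²⁺/Sn is the anode.
E°cell = +1.813 − (−0.142) = +1.955 V; balancing electrons gives n = 2.
ΔG° = −nFE°cell = −(2)(96485)(+1.955) J/mol = −377 kJ/mol.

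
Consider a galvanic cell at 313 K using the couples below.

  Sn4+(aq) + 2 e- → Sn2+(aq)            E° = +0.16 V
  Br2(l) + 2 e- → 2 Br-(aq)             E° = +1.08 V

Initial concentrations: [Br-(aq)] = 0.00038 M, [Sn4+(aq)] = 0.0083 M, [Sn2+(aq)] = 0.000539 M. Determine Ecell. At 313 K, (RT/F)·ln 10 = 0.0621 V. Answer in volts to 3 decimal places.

+1.096 V

Since E°(Br₂/Br⁻) > E°(Sn⁴⁺/Sn²⁺), Br₂/Br⁻ serves as the cathode.
The standard potential is +1.08 − (+0.16) = +0.92 V and the balanced reaction transfers n = 2 electrons.
Balancing gives Br2(l) + Sn2+(aq) → 2 Br-(aq) + Sn4+(aq); hence Q = ([Br-(aq)]^2·[Sn4+(aq)]) / [Sn2+(aq)] = 2.22×10^−6 (log Q = −5.653).
By the Nernst equation, E = +0.92 − (0.0621/2)·(−5.653) = +1.096 V.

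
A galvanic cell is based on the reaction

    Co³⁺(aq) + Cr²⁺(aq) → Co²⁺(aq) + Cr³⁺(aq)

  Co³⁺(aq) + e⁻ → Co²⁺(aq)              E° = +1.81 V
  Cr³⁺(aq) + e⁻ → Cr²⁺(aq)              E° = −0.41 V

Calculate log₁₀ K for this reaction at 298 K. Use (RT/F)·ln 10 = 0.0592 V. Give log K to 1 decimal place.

The Co³⁺/Co²⁺ couple is reduced (cathode); E°cell = +1.81 − (−0.41) = +2.22 V with n = 1.
At equilibrium E = 0, so log K = nE°cell / 0.0592 = (1)(+2.22) / 0.0592 = 37.5.

log K = 37.5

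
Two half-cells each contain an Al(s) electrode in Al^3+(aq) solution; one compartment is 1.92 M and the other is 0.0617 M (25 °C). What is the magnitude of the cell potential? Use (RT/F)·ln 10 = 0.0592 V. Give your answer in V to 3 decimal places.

0.029 V

For a concentration cell E°cell = 0, since both electrodes use the same couple.
The compartment with the higher Al^3+(aq) concentration (1.92 M) acts as the cathode; ions are reduced there and produced at the dilute (0.0617 M) anode.
With n = 3, Ecell = −(0.0592/3)·log([dilute]/[conc]) = −(0.0592/3)·log(0.0617/1.92) = +0.029 V.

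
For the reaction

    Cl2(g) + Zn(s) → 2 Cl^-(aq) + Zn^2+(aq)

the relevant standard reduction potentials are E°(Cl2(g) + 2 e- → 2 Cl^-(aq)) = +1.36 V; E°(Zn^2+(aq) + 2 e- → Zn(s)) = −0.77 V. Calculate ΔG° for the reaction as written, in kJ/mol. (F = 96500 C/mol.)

−411 kJ/mol

In the reaction as written Cl2(g) is reduced, so the Cl₂/Cl⁻ couple is the cathode and Zn²⁺/Zn is the anode.
E°cell = +1.36 − (−0.77) = +2.13 V; balancing electrons gives n = 2.
ΔG° = −nFE°cell = −(2)(96500)(+2.13) J/mol = −411 kJ/mol.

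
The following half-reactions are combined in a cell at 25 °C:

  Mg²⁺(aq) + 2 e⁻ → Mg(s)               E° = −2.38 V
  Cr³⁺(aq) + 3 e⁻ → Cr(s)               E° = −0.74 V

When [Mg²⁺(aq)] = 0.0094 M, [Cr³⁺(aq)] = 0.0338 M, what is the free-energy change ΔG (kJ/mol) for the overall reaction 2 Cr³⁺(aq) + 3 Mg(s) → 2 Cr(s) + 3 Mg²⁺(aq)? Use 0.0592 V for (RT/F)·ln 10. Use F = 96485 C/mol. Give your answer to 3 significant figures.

−967 kJ/mol

The standard cell potential is −0.74 − (−2.38) = +1.64 V, with n = 6 electrons in the balanced equation.
The reaction quotient is [Mg²⁺(aq)]^3 / [Cr³⁺(aq)]^2 = 0.000727; by Nernst, E = +1.64 − (0.0592/6)(−3.138) = +1.6710 V.
Then ΔG = −nFE = −6 × 96485 × +1.6710 J/mol = −967 kJ/mol.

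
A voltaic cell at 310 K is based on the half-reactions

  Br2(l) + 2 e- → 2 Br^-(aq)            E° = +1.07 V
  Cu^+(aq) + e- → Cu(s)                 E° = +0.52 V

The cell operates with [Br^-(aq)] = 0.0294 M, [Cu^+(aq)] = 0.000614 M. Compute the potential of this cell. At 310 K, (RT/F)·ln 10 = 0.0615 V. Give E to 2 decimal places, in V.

+0.84 V

Since E°(Br₂/Br⁻) > E°(Cu⁺/Cu), Br₂/Br⁻ serves as the cathode.
E°cell = +1.07 − (+0.52) = +0.55 V, with n = 2 electrons transferred.
For the overall reaction Br2(l) + 2 Cu(s) → 2 Br^-(aq) + 2 Cu^+(aq), Q = [Br^-(aq)]^2·[Cu^+(aq)]^2 = 3.26×10^−10, giving log Q = −9.487.
Applying E = E° − (RT ln10/nF)·log Q gives +0.55 − (0.0615/2)(−9.487) = +0.84 V.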